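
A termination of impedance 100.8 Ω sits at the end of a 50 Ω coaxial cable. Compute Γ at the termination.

Γ = (Z_L − Z_0)/(Z_L + Z_0) = (100.8 − 50)/(100.8 + 50) = 50.8/150.8

Γ = 0.337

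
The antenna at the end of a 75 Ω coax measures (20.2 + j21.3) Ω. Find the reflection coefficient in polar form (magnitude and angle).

Γ = (Z_L − Z_0)/(Z_L + Z_0) = (-54.8 + j21.3)/(95.2 + j21.3)
|Γ| = 58.8/97.6 = 0.603

Γ ≈ 0.603 ∠ 146°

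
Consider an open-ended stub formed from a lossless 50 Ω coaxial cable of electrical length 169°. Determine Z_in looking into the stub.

Z_in ≈ +j257 Ω

tan(βl) = -0.194
For an open-ended stub, Z_in = −jZ_0·cot(βl) = −jZ_0/tan(βl)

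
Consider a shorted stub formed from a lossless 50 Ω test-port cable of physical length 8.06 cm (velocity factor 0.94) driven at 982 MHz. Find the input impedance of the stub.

λ = v/f = 0.94·c / 982 MHz = 0.287 m
βl = 2π·l/λ = 2π × 0.281 = 101°
tan(βl) = -5.12
For a shorted stub, Z_in = jZ_0·tan(βl)

Z_in ≈ −j256 Ω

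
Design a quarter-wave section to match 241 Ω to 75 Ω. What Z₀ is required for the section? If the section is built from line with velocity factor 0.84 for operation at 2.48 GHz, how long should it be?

Z_qwt ≈ 134 Ω; length ≈ 2.54 cm

Z_qwt = √(Z_0·R_L) = √(75 × 241) = √18080
λ = 0.84·c/f = 0.102 m, so l = λ/4 = 0.0254 m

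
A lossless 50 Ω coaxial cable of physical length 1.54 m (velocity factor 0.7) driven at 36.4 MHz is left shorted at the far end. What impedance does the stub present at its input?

λ = v/f = 0.7·c / 36.4 MHz = 5.77 m
βl = 2π·l/λ = 2π × 0.267 = 96.1°
tan(βl) = -9.36
For a shorted stub, Z_in = jZ_0·tan(βl)

Z_in ≈ −j468 Ω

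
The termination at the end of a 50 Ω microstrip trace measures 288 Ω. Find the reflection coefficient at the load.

Γ = (Z_L − Z_0)/(Z_L + Z_0) = (288 − 50)/(288 + 50) = 238/338

Γ = 0.704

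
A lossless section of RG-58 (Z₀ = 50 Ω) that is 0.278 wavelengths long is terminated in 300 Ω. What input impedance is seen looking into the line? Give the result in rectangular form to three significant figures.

βl = 2π × 0.278 = 100°
tan(βl) = tan(100°) = -5.63
Z_in = Z_0·(Z_L + jZ_0·tanβl)/(Z_0 + jZ_L·tanβl)
     = 50·(300 − j281)/(50 − j1690)

Z_in ≈ 8.59 + j8.63 Ω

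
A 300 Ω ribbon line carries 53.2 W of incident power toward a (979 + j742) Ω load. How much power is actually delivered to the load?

|Γ| = |(679 + j742)/(1279 + j742)| = 0.68
|Γ|² = 0.463
P_refl = |Γ|²·P_inc = 24.6 W, P_del = (1 − |Γ|²)·P_inc = 28.6 W

P_delivered ≈ 28.6 W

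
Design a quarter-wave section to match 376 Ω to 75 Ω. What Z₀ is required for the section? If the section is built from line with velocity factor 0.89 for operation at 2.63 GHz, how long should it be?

Z_qwt = √(Z_0·R_L) = √(75 × 376) = √28200
λ = 0.89·c/f = 0.102 m, so l = λ/4 = 0.0254 m

Z_qwt ≈ 168 Ω; length ≈ 2.54 cm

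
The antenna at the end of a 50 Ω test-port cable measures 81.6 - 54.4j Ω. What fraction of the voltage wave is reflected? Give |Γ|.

|Γ| ≈ 0.442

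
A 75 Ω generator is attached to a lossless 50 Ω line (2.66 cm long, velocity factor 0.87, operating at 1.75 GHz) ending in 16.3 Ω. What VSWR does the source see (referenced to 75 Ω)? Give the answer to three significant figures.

VSWR ≈ 2.58

λ = v/f = 0.87·c / 1.75 GHz = 0.149 m
βl = 2π·l/λ = 2π × 0.178 = 64.2°
tan(βl) = 2.07
Z_in = Z_0·(Z_L + jZ_0·tanβl)/(Z_0 + jZ_L·tanβl) = 59.2 + j63.5 Ω
Γ_s = (Z_in − Z_s)/(Z_in + Z_s) = (-15.8 + j63.5)/(134 + j63.5), |Γ_s| = 0.441
VSWR = (1 + |Γ_s|)/(1 − |Γ_s|)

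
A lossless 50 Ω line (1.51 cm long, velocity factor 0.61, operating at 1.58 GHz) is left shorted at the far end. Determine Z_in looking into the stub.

Z_in ≈ +j53.5 Ω

λ = v/f = 0.61·c / 1.58 GHz = 0.116 m
βl = 2π·l/λ = 2π × 0.13 = 46.9°
tan(βl) = 1.07
For a shorted stub, Z_in = jZ_0·tan(βl)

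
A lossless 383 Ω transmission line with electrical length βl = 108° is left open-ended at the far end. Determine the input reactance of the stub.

tan(βl) = -3.08
For an open-ended stub, Z_in = −jZ_0·cot(βl) = −jZ_0/tan(βl)

X_in ≈ 124 Ω (inductive)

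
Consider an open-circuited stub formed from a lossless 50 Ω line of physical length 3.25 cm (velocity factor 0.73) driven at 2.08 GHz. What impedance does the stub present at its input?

Z_in ≈ +j19.3 Ω

λ = v/f = 0.73·c / 2.08 GHz = 0.105 m
βl = 2π·l/λ = 2π × 0.309 = 111°
tan(βl) = -2.59
For an open-circuited stub, Z_in = −jZ_0·cot(βl) = −jZ_0/tan(βl)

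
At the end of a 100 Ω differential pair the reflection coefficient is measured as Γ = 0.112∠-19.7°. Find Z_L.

Z_L ≈ 123 − j9.42 Ω

Z_L = Z_0·(1 + Γ)/(1 − Γ) = 100·(1.11 − j0.0378)/(0.895 + j0.0378)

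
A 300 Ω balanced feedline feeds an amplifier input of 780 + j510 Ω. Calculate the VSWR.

VSWR ≈ 3.84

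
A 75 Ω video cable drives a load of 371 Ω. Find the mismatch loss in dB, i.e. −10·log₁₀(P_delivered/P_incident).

mismatch loss ≈ 2.52 dB

Γ = (371 − 75)/(371 + 75) = 0.664
|Γ|² = 0.44, so P_del/P_inc = 1 − |Γ|² = 0.56
ML = −10·log₁₀(1 − |Γ|²)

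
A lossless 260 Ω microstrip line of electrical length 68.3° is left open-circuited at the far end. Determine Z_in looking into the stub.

Z_in ≈ −j103 Ω

tan(βl) = 2.51
For an open-circuited stub, Z_in = −jZ_0·cot(βl) = −jZ_0/tan(βl)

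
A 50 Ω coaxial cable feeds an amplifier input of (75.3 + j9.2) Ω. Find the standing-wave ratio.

VSWR ≈ 1.55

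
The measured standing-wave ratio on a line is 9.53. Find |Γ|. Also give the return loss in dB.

|Γ| = (S − 1)/(S + 1) = (9.53 − 1)/(9.53 + 1) = 8.53/10.5
RL = −20·log₁₀|Γ| = −20·log₁₀(0.81)

|Γ| ≈ 0.81; return loss ≈ 1.83 dB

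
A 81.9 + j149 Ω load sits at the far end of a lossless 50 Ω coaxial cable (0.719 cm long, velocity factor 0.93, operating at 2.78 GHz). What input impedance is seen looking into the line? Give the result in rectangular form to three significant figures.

λ = v/f = 0.93·c / 2.78 GHz = 0.1 m
βl = 2π·l/λ = 2π × 0.0716 = 25.8°
tan(βl) = tan(25.8°) = 0.483
Z_in = Z_0·(Z_L + jZ_0·tanβl)/(Z_0 + jZ_L·tanβl)
     = 50·(81.9 + j173)/(-22 + j39.6)

Z_in ≈ 123 − j172 Ω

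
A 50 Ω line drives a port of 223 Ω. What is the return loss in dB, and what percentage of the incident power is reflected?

Γ = (223 − 50)/(223 + 50) = 0.634
RL = −20·log₁₀(0.634) = 3.96 dB
P_refl/P_inc = |Γ|² = 0.402

RL ≈ 3.96 dB; 40.2% of incident power reflected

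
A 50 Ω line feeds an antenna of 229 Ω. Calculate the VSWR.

VSWR ≈ 4.58

For a purely resistive load, VSWR = R_L/Z_0 or Z_0/R_L (whichever > 1) = 229/50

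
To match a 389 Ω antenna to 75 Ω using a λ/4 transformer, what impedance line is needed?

Z_qwt = √(Z_0·R_L) = √(75 × 389) = √29180

Z_qwt ≈ 171 Ω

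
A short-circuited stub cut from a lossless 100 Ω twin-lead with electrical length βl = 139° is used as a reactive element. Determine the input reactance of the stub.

tan(βl) = -0.869
For a short-circuited stub, Z_in = jZ_0·tan(βl)

X_in ≈ -86.9 Ω (capacitive)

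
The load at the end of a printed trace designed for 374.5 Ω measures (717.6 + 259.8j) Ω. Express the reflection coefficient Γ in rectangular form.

Γ = (Z_L − Z_0)/(Z_L + Z_0) = (343.1 + j259.8)/(1092 + j259.8)

Γ ≈ 0.351 + j0.154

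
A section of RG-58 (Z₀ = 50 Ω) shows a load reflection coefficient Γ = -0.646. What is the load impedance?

Z_L ≈ 10.8 Ω

Z_L = Z_0·(1 + Γ)/(1 − Γ) = 50·(0.354)/(1.65)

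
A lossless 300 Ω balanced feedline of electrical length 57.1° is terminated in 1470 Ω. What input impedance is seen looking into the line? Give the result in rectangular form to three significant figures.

tan(βl) = tan(57.1°) = 1.55
Z_in = Z_0·(Z_L + jZ_0·tanβl)/(Z_0 + jZ_L·tanβl)
     = 300·(1470 + j464)/(300 + j2270)

Z_in ≈ 85.4 − j183 Ω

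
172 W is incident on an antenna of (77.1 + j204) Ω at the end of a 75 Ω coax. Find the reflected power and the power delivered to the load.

|Γ| = |(2.1 + j204)/(152.1 + j204)| = 0.802
|Γ|² = 0.643
P_refl = |Γ|²·P_inc = 111 W, P_del = (1 − |Γ|²)·P_inc = 61.4 W

P_reflected ≈ 111 W; P_delivered ≈ 61.4 W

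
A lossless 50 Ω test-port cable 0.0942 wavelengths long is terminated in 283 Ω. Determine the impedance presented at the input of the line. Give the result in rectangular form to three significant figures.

βl = 2π × 0.0942 = 33.9°
tan(βl) = tan(33.9°) = 0.672
Z_in = Z_0·(Z_L + jZ_0·tanβl)/(Z_0 + jZ_L·tanβl)
     = 50·(283 + j33.6)/(50 + j190)

Z_in ≈ 26.5 − j67.4 Ω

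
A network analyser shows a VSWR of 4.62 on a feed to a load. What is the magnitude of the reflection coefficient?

|Γ| = (S − 1)/(S + 1) = (4.62 − 1)/(4.62 + 1) = 3.62/5.62

|Γ| ≈ 0.644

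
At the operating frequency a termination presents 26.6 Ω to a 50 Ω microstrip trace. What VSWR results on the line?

VSWR ≈ 1.88

For a purely resistive load, VSWR = R_L/Z_0 or Z_0/R_L (whichever > 1) = 50/26.6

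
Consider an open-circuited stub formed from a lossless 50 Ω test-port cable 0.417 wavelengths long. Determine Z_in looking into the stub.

Z_in ≈ +j87 Ω

βl = 2π × 0.417 = 150°
tan(βl) = -0.575
For an open-circuited stub, Z_in = −jZ_0·cot(βl) = −jZ_0/tan(βl)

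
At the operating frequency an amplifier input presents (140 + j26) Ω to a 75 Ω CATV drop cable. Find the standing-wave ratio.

Γ = (Z_L − Z_0)/(Z_L + Z_0) = (65 + j26)/(215 + j26)
|Γ| = 70/217 = 0.323
VSWR = (1 + |Γ|)/(1 − |Γ|) = 1.32/0.677

VSWR ≈ 1.96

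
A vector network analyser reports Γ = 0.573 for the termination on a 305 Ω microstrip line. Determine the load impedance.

Z_L = Z_0·(1 + Γ)/(1 − Γ) = 305·(1.57)/(0.427)

Z_L ≈ 1120 Ω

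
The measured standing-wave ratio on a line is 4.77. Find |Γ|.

|Γ| = (S − 1)/(S + 1) = (4.77 − 1)/(4.77 + 1) = 3.77/5.77

|Γ| ≈ 0.653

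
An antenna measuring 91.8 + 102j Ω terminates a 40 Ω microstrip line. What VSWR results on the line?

Γ = (Z_L − Z_0)/(Z_L + Z_0) = (51.8 + j102)/(131.8 + j102)
|Γ| = 114/167 = 0.686
VSWR = (1 + |Γ|)/(1 − |Γ|) = 1.69/0.314

VSWR ≈ 5.38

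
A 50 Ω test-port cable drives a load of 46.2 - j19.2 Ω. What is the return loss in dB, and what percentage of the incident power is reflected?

RL ≈ 14 dB; 3.98% of incident power reflected

Γ = (-3.8 − j19.2)/(96.2 − j19.2), |Γ| = 0.2
RL = −20·log₁₀(0.2) = 14 dB
P_refl/P_inc = |Γ|² = 0.0398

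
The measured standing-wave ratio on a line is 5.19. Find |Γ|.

|Γ| = (S − 1)/(S + 1) = (5.19 − 1)/(5.19 + 1) = 4.19/6.19

|Γ| ≈ 0.677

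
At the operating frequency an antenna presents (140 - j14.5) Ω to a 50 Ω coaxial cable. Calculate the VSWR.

Γ = (Z_L − Z_0)/(Z_L + Z_0) = (90 − j14.5)/(190 − j14.5)
|Γ| = 91.2/191 = 0.478
VSWR = (1 + |Γ|)/(1 − |Γ|) = 1.48/0.522

VSWR ≈ 2.83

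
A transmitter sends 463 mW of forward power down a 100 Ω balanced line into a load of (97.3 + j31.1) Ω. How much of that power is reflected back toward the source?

P_reflected ≈ 11.3 mW

|Γ| = |(-2.7 + j31.1)/(197.3 + j31.1)| = 0.156
|Γ|² = 0.0244
P_refl = |Γ|²·P_inc = 11.3 mW, P_del = (1 − |Γ|²)·P_inc = 452 mW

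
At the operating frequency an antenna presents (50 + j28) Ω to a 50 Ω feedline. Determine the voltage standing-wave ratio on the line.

VSWR ≈ 1.74

Γ = (Z_L − Z_0)/(Z_L + Z_0) = (0 + j28)/(100 + j28)
|Γ| = 28/104 = 0.27
VSWR = (1 + |Γ|)/(1 − |Γ|) = 1.27/0.73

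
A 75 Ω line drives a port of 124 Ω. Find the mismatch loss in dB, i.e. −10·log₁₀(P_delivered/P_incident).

mismatch loss ≈ 0.272 dB

Γ = (124 − 75)/(124 + 75) = 0.246
|Γ|² = 0.0606, so P_del/P_inc = 1 − |Γ|² = 0.939
ML = −10·log₁₀(1 − |Γ|²)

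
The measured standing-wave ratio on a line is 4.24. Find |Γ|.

|Γ| ≈ 0.618

|Γ| = (S − 1)/(S + 1) = (4.24 − 1)/(4.24 + 1) = 3.24/5.24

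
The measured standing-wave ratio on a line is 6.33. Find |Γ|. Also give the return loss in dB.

|Γ| = (S − 1)/(S + 1) = (6.33 − 1)/(6.33 + 1) = 5.33/7.33
RL = −20·log₁₀|Γ| = −20·log₁₀(0.727)

|Γ| ≈ 0.727; return loss ≈ 2.77 dB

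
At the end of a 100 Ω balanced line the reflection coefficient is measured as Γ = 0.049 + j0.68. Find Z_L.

Z_L ≈ 39.2 + j99.5 Ω

Z_L = Z_0·(1 + Γ)/(1 − Γ) = 100·(1.05 + j0.68)/(0.951 − j0.68)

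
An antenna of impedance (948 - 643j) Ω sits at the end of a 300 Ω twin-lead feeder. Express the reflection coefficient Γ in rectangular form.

Γ = (Z_L − Z_0)/(Z_L + Z_0) = (648 − j643)/(1248 − j643)

Γ ≈ 0.62 − j0.196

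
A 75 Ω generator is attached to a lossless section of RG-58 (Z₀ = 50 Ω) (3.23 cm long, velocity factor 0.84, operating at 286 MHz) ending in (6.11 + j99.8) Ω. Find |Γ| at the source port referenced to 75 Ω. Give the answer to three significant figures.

|Γ| ≈ 0.933

λ = v/f = 0.84·c / 286 MHz = 0.881 m
βl = 2π·l/λ = 2π × 0.0367 = 13.2°
tan(βl) = 0.234
Z_in = Z_0·(Z_L + jZ_0·tanβl)/(Z_0 + jZ_L·tanβl) = 22.7 + j208 Ω
Γ_s = (Z_in − Z_s)/(Z_in + Z_s) = (-52.3 + j208)/(97.7 + j208), |Γ_s| = 0.933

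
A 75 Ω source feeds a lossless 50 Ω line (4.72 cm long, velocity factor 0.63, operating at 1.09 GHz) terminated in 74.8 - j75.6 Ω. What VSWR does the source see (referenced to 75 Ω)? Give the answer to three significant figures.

λ = v/f = 0.63·c / 1.09 GHz = 0.173 m
βl = 2π·l/λ = 2π × 0.272 = 98°
tan(βl) = -7.12
Z_in = Z_0·(Z_L + jZ_0·tanβl)/(Z_0 + jZ_L·tanβl) = 18.5 + j24 Ω
Γ_s = (Z_in − Z_s)/(Z_in + Z_s) = (-56.5 + j24)/(93.5 + j24), |Γ_s| = 0.636
VSWR = (1 + |Γ_s|)/(1 − |Γ_s|)

VSWR ≈ 4.49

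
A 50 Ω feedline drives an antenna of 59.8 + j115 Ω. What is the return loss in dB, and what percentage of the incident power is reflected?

RL ≈ 2.78 dB; 52.7% of incident power reflected

Γ = (9.8 + j115)/(109.8 + j115), |Γ| = 0.726
RL = −20·log₁₀(0.726) = 2.78 dB
P_refl/P_inc = |Γ|² = 0.527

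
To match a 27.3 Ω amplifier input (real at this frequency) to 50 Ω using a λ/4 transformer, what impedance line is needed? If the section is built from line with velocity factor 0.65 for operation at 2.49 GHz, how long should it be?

Z_qwt ≈ 36.9 Ω; length ≈ 1.96 cm

Z_qwt = √(Z_0·R_L) = √(50 × 27.3) = √1365
λ = 0.65·c/f = 0.0783 m, so l = λ/4 = 0.0196 m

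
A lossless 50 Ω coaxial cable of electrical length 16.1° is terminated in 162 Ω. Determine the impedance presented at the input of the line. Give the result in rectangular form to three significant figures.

tan(βl) = tan(16.1°) = 0.289
Z_in = Z_0·(Z_L + jZ_0·tanβl)/(Z_0 + jZ_L·tanβl)
     = 50·(162 + j14.4)/(50 + j46.8)

Z_in ≈ 93.6 − j73.1 Ω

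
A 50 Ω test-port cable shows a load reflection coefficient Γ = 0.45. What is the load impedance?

Z_L = Z_0·(1 + Γ)/(1 − Γ) = 50·(1.45)/(0.55)

Z_L ≈ 132 Ω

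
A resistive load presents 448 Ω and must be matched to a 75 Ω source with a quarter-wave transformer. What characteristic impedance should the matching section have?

Z_qwt = √(Z_0·R_L) = √(75 × 448) = √33600

Z_qwt ≈ 183 Ω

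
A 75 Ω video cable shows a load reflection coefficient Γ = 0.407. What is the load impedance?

Z_L ≈ 178 Ω

Z_L = Z_0·(1 + Γ)/(1 − Γ) = 75·(1.41)/(0.593)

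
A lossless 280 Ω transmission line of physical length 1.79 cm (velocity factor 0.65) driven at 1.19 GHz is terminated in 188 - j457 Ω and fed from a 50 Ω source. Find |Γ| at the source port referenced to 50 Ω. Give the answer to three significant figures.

|Γ| ≈ 0.726

λ = v/f = 0.65·c / 1.19 GHz = 0.164 m
βl = 2π·l/λ = 2π × 0.109 = 39.3°
tan(βl) = 0.819
Z_in = Z_0·(Z_L + jZ_0·tanβl)/(Z_0 + jZ_L·tanβl) = 54.5 − j110 Ω
Γ_s = (Z_in − Z_s)/(Z_in + Z_s) = (4.5 − j110)/(105 − j110), |Γ_s| = 0.726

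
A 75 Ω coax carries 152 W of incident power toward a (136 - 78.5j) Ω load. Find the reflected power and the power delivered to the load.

|Γ| = |(61 − j78.5)/(211 − j78.5)| = 0.442
|Γ|² = 0.195
P_refl = |Γ|²·P_inc = 29.6 W, P_del = (1 − |Γ|²)·P_inc = 122 W

P_reflected ≈ 29.6 W; P_delivered ≈ 122 W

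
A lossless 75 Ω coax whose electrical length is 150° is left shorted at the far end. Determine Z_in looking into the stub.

tan(βl) = -0.577
For a shorted stub, Z_in = jZ_0·tan(βl)

Z_in ≈ −j43.3 Ω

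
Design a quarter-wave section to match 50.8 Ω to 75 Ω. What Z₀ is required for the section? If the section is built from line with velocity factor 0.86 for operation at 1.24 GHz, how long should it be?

Z_qwt ≈ 61.7 Ω; length ≈ 5.2 cm

Z_qwt = √(Z_0·R_L) = √(75 × 50.8) = √3810
λ = 0.86·c/f = 0.208 m, so l = λ/4 = 0.052 m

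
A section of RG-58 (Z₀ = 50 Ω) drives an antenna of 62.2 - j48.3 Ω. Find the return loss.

RL ≈ 7.79 dB

Γ = (12.2 − j48.3)/(112.2 − j48.3), |Γ| = 0.408
RL = −20·log₁₀|Γ| = −20·log₁₀(0.408)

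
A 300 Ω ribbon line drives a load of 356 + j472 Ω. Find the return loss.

RL ≈ 4.61 dB

Γ = (56 + j472)/(656 + j472), |Γ| = 0.588
RL = −20·log₁₀|Γ| = −20·log₁₀(0.588)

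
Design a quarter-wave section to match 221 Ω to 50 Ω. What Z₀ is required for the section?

Z_qwt ≈ 105 Ω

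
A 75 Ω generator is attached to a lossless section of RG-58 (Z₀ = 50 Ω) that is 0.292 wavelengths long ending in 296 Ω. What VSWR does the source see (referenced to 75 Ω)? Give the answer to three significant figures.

VSWR ≈ 8.55

βl = 2π × 0.292 = 105°
tan(βl) = -3.7
Z_in = Z_0·(Z_L + jZ_0·tanβl)/(Z_0 + jZ_L·tanβl) = 9.04 + j13.1 Ω
Γ_s = (Z_in − Z_s)/(Z_in + Z_s) = (-66 + j13.1)/(84 + j13.1), |Γ_s| = 0.791
VSWR = (1 + |Γ_s|)/(1 − |Γ_s|)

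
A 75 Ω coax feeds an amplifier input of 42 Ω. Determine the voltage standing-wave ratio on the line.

Γ = (42 − 75)/(42 + 75) = -0.282
VSWR = (1 + 0.282)/(1 − 0.282)

VSWR ≈ 1.79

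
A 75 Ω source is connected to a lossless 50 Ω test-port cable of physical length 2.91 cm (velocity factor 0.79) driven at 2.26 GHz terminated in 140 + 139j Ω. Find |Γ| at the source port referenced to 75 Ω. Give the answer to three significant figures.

λ = v/f = 0.79·c / 2.26 GHz = 0.105 m
βl = 2π·l/λ = 2π × 0.277 = 99.9°
tan(βl) = -5.73
Z_in = Z_0·(Z_L + jZ_0·tanβl)/(Z_0 + jZ_L·tanβl) = 8.71 − j0.463 Ω
Γ_s = (Z_in − Z_s)/(Z_in + Z_s) = (-66.3 − j0.463)/(83.7 − j0.463), |Γ_s| = 0.792

|Γ| ≈ 0.792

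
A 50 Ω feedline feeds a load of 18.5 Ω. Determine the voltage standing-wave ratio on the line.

VSWR ≈ 2.7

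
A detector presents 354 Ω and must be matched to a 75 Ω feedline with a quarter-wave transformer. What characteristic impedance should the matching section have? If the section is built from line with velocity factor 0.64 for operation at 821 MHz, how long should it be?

Z_qwt ≈ 163 Ω; length ≈ 5.85 cm

Z_qwt = √(Z_0·R_L) = √(75 × 354) = √26550
λ = 0.64·c/f = 0.234 m, so l = λ/4 = 0.0585 m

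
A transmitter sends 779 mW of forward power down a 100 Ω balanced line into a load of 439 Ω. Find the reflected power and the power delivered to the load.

Γ = (439 − 100)/(439 + 100) = 0.629
|Γ|² = 0.396
P_refl = |Γ|²·P_inc = 308 mW, P_del = (1 − |Γ|²)·P_inc = 471 mW

P_reflected ≈ 308 mW; P_delivered ≈ 471 mW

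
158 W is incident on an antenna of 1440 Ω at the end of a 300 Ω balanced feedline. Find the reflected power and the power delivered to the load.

P_reflected ≈ 67.8 W; P_delivered ≈ 90.2 W

Γ = (1440 − 300)/(1440 + 300) = 0.655
|Γ|² = 0.429
P_refl = |Γ|²·P_inc = 67.8 W, P_del = (1 − |Γ|²)·P_inc = 90.2 W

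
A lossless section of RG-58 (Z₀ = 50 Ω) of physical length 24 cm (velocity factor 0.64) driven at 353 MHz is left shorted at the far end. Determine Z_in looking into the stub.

Z_in ≈ −j19.3 Ω

λ = v/f = 0.64·c / 353 MHz = 0.544 m
βl = 2π·l/λ = 2π × 0.441 = 159°
tan(βl) = -0.387
For a shorted stub, Z_in = jZ_0·tan(βl)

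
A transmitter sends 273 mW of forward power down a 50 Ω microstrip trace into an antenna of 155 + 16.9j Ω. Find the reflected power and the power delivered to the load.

P_reflected ≈ 73 mW; P_delivered ≈ 200 mW

|Γ| = |(105 + j16.9)/(205 + j16.9)| = 0.517
|Γ|² = 0.267
P_refl = |Γ|²·P_inc = 73 mW, P_del = (1 − |Γ|²)·P_inc = 200 mW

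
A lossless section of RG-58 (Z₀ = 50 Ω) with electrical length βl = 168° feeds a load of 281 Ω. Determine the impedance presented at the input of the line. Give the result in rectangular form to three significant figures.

tan(βl) = tan(168°) = -0.213
Z_in = Z_0·(Z_L + jZ_0·tanβl)/(Z_0 + jZ_L·tanβl)
     = 50·(281 − j10.6)/(50 − j59.7)

Z_in ≈ 121 + j134 Ω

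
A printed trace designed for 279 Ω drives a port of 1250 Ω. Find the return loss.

Γ = (1250 − 279)/(1250 + 279) = 0.635
RL = −20·log₁₀|Γ| = −20·log₁₀(0.635)

RL ≈ 3.94 dB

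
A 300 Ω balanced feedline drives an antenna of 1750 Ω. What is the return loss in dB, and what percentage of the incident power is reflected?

Γ = (1750 − 300)/(1750 + 300) = 0.707
RL = −20·log₁₀(0.707) = 3.01 dB
P_refl/P_inc = |Γ|² = 0.5

RL ≈ 3.01 dB; 50% of incident power reflected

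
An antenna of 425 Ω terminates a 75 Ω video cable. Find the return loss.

Γ = (425 − 75)/(425 + 75) = 0.7
RL = −20·log₁₀|Γ| = −20·log₁₀(0.7)

RL ≈ 3.1 dB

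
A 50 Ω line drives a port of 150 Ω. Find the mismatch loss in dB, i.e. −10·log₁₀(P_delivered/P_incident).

mismatch loss ≈ 1.25 dB

Γ = (150 − 50)/(150 + 50) = 0.5
|Γ|² = 0.25, so P_del/P_inc = 1 − |Γ|² = 0.75
ML = −10·log₁₀(1 − |Γ|²)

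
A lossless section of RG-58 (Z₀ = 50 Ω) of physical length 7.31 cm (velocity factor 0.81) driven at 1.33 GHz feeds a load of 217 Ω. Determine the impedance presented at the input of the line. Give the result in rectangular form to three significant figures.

λ = v/f = 0.81·c / 1.33 GHz = 0.183 m
βl = 2π·l/λ = 2π × 0.4 = 144°
tan(βl) = tan(144°) = -0.726
Z_in = Z_0·(Z_L + jZ_0·tanβl)/(Z_0 + jZ_L·tanβl)
     = 50·(217 − j36.3)/(50 − j157)

Z_in ≈ 30.3 + j59.3 Ω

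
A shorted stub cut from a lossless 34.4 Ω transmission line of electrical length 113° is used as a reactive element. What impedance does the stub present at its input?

tan(βl) = -2.36
For a shorted stub, Z_in = jZ_0·tan(βl)

Z_in ≈ −j81 Ω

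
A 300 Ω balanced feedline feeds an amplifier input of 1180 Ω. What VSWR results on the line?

Γ = (1180 − 300)/(1180 + 300) = 0.595
VSWR = (1 + 0.595)/(1 − 0.595)

VSWR ≈ 3.93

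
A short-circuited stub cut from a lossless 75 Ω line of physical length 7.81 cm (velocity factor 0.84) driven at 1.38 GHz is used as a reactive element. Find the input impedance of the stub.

λ = v/f = 0.84·c / 1.38 GHz = 0.183 m
βl = 2π·l/λ = 2π × 0.428 = 154°
tan(βl) = -0.488
For a short-circuited stub, Z_in = jZ_0·tan(βl)

Z_in ≈ −j36.6 Ω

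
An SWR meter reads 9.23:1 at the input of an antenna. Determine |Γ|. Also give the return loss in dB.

|Γ| = (S − 1)/(S + 1) = (9.23 − 1)/(9.23 + 1) = 8.23/10.2
RL = −20·log₁₀|Γ| = −20·log₁₀(0.804)

|Γ| ≈ 0.804; return loss ≈ 1.89 dB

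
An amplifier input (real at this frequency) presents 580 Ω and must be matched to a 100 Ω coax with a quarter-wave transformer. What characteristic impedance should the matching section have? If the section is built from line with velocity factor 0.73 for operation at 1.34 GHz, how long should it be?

Z_qwt = √(Z_0·R_L) = √(100 × 580) = √58000
λ = 0.73·c/f = 0.163 m, so l = λ/4 = 0.0409 m

Z_qwt ≈ 241 Ω; length ≈ 4.09 cm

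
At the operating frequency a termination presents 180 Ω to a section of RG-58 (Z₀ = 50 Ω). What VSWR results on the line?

Γ = (180 − 50)/(180 + 50) = 0.565
VSWR = (1 + 0.565)/(1 − 0.565)

VSWR ≈ 3.6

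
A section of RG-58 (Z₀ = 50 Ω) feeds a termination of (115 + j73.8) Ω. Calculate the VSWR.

Γ = (Z_L − Z_0)/(Z_L + Z_0) = (65 + j73.8)/(165 + j73.8)
|Γ| = 98.3/181 = 0.544
VSWR = (1 + |Γ|)/(1 − |Γ|) = 1.54/0.456

VSWR ≈ 3.39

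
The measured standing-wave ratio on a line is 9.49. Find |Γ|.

|Γ| ≈ 0.809

|Γ| = (S − 1)/(S + 1) = (9.49 − 1)/(9.49 + 1) = 8.49/10.5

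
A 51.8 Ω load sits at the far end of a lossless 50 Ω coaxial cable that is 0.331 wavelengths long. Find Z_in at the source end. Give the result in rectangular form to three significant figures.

βl = 2π × 0.331 = 119°
tan(βl) = tan(119°) = -1.79
Z_in = Z_0·(Z_L + jZ_0·tanβl)/(Z_0 + jZ_L·tanβl)
     = 50·(51.8 − j89.6)/(50 − j92.8)

Z_in ≈ 49.1 + j1.48 Ω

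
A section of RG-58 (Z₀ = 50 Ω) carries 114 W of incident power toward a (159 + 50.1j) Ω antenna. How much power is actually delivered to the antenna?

P_delivered ≈ 78.5 W

|Γ| = |(109 + j50.1)/(209 + j50.1)| = 0.558
|Γ|² = 0.312
P_refl = |Γ|²·P_inc = 35.5 W, P_del = (1 − |Γ|²)·P_inc = 78.5 W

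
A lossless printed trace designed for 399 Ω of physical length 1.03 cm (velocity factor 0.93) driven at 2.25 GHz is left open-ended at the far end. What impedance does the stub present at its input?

Z_in ≈ −j694 Ω

λ = v/f = 0.93·c / 2.25 GHz = 0.124 m
βl = 2π·l/λ = 2π × 0.0831 = 29.9°
tan(βl) = 0.575
For an open-ended stub, Z_in = −jZ_0·cot(βl) = −jZ_0/tan(βl)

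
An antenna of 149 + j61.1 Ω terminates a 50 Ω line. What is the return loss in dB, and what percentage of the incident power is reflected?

Γ = (99 + j61.1)/(199 + j61.1), |Γ| = 0.559
RL = −20·log₁₀(0.559) = 5.05 dB
P_refl/P_inc = |Γ|² = 0.312

RL ≈ 5.05 dB; 31.2% of incident power reflected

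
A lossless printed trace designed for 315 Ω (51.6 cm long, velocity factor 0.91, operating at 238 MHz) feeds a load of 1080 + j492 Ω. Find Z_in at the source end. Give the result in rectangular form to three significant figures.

λ = v/f = 0.91·c / 238 MHz = 1.15 m
βl = 2π·l/λ = 2π × 0.45 = 162°
tan(βl) = tan(162°) = -0.326
Z_in = Z_0·(Z_L + jZ_0·tanβl)/(Z_0 + jZ_L·tanβl)
     = 315·(1080 + j389)/(475 − j352)

Z_in ≈ 339 + j509 Ω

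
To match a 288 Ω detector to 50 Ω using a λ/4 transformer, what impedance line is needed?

Z_qwt = √(Z_0·R_L) = √(50 × 288) = √14400

Z_qwt ≈ 120 Ω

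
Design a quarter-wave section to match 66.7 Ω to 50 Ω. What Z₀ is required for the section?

Z_qwt ≈ 57.7 Ω

Z_qwt = √(Z_0·R_L) = √(50 × 66.7) = √3335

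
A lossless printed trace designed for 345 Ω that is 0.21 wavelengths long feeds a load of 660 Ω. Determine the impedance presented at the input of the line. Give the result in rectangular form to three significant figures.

βl = 2π × 0.21 = 75.6°
tan(βl) = tan(75.6°) = 3.89
Z_in = Z_0·(Z_L + jZ_0·tanβl)/(Z_0 + jZ_L·tanβl)
     = 345·(660 + j1340)/(345 + j2570)

Z_in ≈ 189 − j63.2 Ω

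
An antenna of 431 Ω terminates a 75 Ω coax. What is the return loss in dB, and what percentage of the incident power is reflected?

Γ = (431 − 75)/(431 + 75) = 0.704
RL = −20·log₁₀(0.704) = 3.05 dB
P_refl/P_inc = |Γ|² = 0.495

RL ≈ 3.05 dB; 49.5% of incident power reflected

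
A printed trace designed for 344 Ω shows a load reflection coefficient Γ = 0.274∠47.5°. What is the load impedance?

Z_L ≈ 451 + j197 Ω

Z_L = Z_0·(1 + Γ)/(1 − Γ) = 344·(1.19 + j0.202)/(0.815 − j0.202)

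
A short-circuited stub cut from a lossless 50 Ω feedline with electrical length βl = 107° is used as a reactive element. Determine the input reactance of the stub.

tan(βl) = -3.27
For a short-circuited stub, Z_in = jZ_0·tan(βl)

X_in ≈ -164 Ω (capacitive)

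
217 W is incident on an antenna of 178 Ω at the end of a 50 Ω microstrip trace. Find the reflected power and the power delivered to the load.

Γ = (178 − 50)/(178 + 50) = 0.561
|Γ|² = 0.315
P_refl = |Γ|²·P_inc = 68.4 W, P_del = (1 − |Γ|²)·P_inc = 149 W

P_reflected ≈ 68.4 W; P_delivered ≈ 149 W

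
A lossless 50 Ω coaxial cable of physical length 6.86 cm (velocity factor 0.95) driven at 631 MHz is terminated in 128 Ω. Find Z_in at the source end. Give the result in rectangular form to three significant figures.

Z_in ≈ 27.3 − j27.9 Ω

λ = v/f = 0.95·c / 631 MHz = 0.452 m
βl = 2π·l/λ = 2π × 0.152 = 54.7°
tan(βl) = tan(54.7°) = 1.41
Z_in = Z_0·(Z_L + jZ_0·tanβl)/(Z_0 + jZ_L·tanβl)
     = 50·(128 + j70.6)/(50 + j181)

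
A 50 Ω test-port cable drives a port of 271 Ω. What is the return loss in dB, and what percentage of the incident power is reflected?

Γ = (271 − 50)/(271 + 50) = 0.688
RL = −20·log₁₀(0.688) = 3.24 dB
P_refl/P_inc = |Γ|² = 0.474

RL ≈ 3.24 dB; 47.4% of incident power reflected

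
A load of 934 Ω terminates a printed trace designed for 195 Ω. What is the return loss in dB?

RL ≈ 3.68 dB

Γ = (934 − 195)/(934 + 195) = 0.655
RL = −20·log₁₀|Γ| = −20·log₁₀(0.655)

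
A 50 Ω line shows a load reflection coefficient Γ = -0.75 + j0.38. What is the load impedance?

Z_L ≈ 4.57 + j11.8 Ω

Z_L = Z_0·(1 + Γ)/(1 − Γ) = 50·(0.25 + j0.38)/(1.75 − j0.38)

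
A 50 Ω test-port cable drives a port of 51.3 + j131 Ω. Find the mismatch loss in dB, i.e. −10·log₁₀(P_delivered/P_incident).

mismatch loss ≈ 4.27 dB

Γ = (1.3 + j131)/(101.3 + j131), |Γ| = 0.791
|Γ|² = 0.626, so P_del/P_inc = 1 − |Γ|² = 0.374
ML = −10·log₁₀(1 − |Γ|²)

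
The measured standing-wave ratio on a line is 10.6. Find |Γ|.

|Γ| ≈ 0.828

|Γ| = (S − 1)/(S + 1) = (10.6 − 1)/(10.6 + 1) = 9.6/11.6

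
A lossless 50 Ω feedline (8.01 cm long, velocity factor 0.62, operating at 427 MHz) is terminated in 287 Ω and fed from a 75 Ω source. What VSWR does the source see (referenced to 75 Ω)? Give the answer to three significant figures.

VSWR ≈ 7.84

λ = v/f = 0.62·c / 427 MHz = 0.436 m
βl = 2π·l/λ = 2π × 0.184 = 66.2°
tan(βl) = 2.27
Z_in = Z_0·(Z_L + jZ_0·tanβl)/(Z_0 + jZ_L·tanβl) = 10.3 − j21.3 Ω
Γ_s = (Z_in − Z_s)/(Z_in + Z_s) = (-64.7 − j21.3)/(85.3 − j21.3), |Γ_s| = 0.774
VSWR = (1 + |Γ_s|)/(1 − |Γ_s|)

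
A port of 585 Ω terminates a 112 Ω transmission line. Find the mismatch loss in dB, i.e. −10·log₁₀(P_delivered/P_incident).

Γ = (585 − 112)/(585 + 112) = 0.679
|Γ|² = 0.461, so P_del/P_inc = 1 − |Γ|² = 0.539
ML = −10·log₁₀(1 − |Γ|²)

mismatch loss ≈ 2.68 dB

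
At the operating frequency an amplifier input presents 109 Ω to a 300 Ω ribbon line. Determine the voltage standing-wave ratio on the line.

VSWR ≈ 2.75

For a purely resistive load, VSWR = R_L/Z_0 or Z_0/R_L (whichever > 1) = 300/109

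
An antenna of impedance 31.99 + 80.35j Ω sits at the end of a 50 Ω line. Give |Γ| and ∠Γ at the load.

Γ ≈ 0.717 ∠ 58.2°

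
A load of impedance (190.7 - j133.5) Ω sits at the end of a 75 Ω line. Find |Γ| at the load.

Γ = (Z_L − Z_0)/(Z_L + Z_0) = (115.7 − j133.5)/(265.7 − j133.5)
|Γ| = 177/297

|Γ| ≈ 0.594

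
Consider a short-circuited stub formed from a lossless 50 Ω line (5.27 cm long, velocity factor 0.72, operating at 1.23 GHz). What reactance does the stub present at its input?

X_in ≈ -154 Ω (capacitive)

λ = v/f = 0.72·c / 1.23 GHz = 0.176 m
βl = 2π·l/λ = 2π × 0.3 = 108°
tan(βl) = -3.07
For a short-circuited stub, Z_in = jZ_0·tan(βl)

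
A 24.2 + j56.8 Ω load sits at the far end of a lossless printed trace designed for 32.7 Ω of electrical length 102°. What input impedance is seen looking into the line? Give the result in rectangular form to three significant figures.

Z_in ≈ 5.82 − j8.37 Ω

tan(βl) = tan(102°) = -4.7
Z_in = Z_0·(Z_L + jZ_0·tanβl)/(Z_0 + jZ_L·tanβl)
     = 32.7·(24.2 − j97)/(300 − j114)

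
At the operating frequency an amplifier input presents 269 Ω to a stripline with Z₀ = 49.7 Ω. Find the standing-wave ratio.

VSWR ≈ 5.41

Γ = (269 − 49.7)/(269 + 49.7) = 0.688
VSWR = (1 + 0.688)/(1 − 0.688)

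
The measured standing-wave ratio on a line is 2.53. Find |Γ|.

|Γ| ≈ 0.433

|Γ| = (S − 1)/(S + 1) = (2.53 − 1)/(2.53 + 1) = 1.53/3.53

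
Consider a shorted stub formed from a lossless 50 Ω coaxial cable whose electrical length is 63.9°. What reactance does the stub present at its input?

X_in ≈ 102 Ω (inductive)

tan(βl) = 2.04
For a shorted stub, Z_in = jZ_0·tan(βl)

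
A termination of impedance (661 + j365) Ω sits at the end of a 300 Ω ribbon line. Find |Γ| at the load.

Γ = (Z_L − Z_0)/(Z_L + Z_0) = (361 + j365)/(961 + j365)
|Γ| = 513/1030

|Γ| ≈ 0.499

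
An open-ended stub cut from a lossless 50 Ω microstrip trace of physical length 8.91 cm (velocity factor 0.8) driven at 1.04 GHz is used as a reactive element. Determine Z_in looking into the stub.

λ = v/f = 0.8·c / 1.04 GHz = 0.231 m
βl = 2π·l/λ = 2π × 0.386 = 139°
tan(βl) = -0.869
For an open-ended stub, Z_in = −jZ_0·cot(βl) = −jZ_0/tan(βl)

Z_in ≈ +j57.5 Ω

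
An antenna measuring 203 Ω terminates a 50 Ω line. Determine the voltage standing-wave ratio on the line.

VSWR ≈ 4.06

For a purely resistive load, VSWR = R_L/Z_0 or Z_0/R_L (whichever > 1) = 203/50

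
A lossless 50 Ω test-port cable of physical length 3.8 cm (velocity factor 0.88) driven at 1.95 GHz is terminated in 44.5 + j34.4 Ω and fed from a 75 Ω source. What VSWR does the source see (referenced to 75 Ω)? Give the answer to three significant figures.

λ = v/f = 0.88·c / 1.95 GHz = 0.135 m
βl = 2π·l/λ = 2π × 0.281 = 101°
tan(βl) = -5.12
Z_in = Z_0·(Z_L + jZ_0·tanβl)/(Z_0 + jZ_L·tanβl) = 29.4 − j19.4 Ω
Γ_s = (Z_in − Z_s)/(Z_in + Z_s) = (-45.6 − j19.4)/(104 − j19.4), |Γ_s| = 0.467
VSWR = (1 + |Γ_s|)/(1 − |Γ_s|)

VSWR ≈ 2.75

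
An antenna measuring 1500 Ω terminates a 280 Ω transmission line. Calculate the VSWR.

Γ = (1500 − 280)/(1500 + 280) = 0.685
VSWR = (1 + 0.685)/(1 − 0.685)

VSWR ≈ 5.36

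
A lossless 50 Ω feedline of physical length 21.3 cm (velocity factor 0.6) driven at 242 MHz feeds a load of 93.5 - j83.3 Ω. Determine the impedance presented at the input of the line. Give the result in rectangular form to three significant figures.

λ = v/f = 0.6·c / 242 MHz = 0.744 m
βl = 2π·l/λ = 2π × 0.286 = 103°
tan(βl) = tan(103°) = -4.3
Z_in = Z_0·(Z_L + jZ_0·tanβl)/(Z_0 + jZ_L·tanβl)
     = 50·(93.5 − j298)/(-308 − j402)

Z_in ≈ 17.8 + j25.2 Ω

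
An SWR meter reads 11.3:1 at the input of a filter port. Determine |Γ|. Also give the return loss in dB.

|Γ| ≈ 0.837; return loss ≈ 1.54 dB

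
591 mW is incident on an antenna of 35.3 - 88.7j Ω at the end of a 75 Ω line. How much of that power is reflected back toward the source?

|Γ| = |(-39.7 − j88.7)/(110.3 − j88.7)| = 0.687
|Γ|² = 0.471
P_refl = |Γ|²·P_inc = 279 mW, P_del = (1 − |Γ|²)·P_inc = 312 mW

P_reflected ≈ 279 mW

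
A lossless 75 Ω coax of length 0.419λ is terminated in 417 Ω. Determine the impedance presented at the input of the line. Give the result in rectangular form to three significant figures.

Z_in ≈ 51.5 + j118 Ω

βl = 2π × 0.419 = 151°
tan(βl) = tan(151°) = -0.558
Z_in = Z_0·(Z_L + jZ_0·tanβl)/(Z_0 + jZ_L·tanβl)
     = 75·(417 − j41.8)/(75 − j233)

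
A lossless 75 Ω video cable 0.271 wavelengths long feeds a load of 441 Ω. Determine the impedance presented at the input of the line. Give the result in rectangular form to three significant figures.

Z_in ≈ 13 + j9.66 Ω

βl = 2π × 0.271 = 97.6°
tan(βl) = tan(97.6°) = -7.53
Z_in = Z_0·(Z_L + jZ_0·tanβl)/(Z_0 + jZ_L·tanβl)
     = 75·(441 − j565)/(75 − j3320)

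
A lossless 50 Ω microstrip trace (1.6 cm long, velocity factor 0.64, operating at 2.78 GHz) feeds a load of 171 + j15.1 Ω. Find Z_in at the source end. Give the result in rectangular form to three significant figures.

Z_in ≈ 14.8 − j6.59 Ω

λ = v/f = 0.64·c / 2.78 GHz = 0.0691 m
βl = 2π·l/λ = 2π × 0.232 = 83.4°
tan(βl) = tan(83.4°) = 8.64
Z_in = Z_0·(Z_L + jZ_0·tanβl)/(Z_0 + jZ_L·tanβl)
     = 50·(171 + j447)/(-80.5 + j1480)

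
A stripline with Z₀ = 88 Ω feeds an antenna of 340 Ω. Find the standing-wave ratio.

VSWR ≈ 3.86

For a purely resistive load, VSWR = R_L/Z_0 or Z_0/R_L (whichever > 1) = 340/88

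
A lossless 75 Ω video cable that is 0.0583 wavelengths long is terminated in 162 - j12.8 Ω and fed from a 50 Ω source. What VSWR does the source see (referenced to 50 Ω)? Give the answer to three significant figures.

βl = 2π × 0.0583 = 21°
tan(βl) = 0.384
Z_in = Z_0·(Z_L + jZ_0·tanβl)/(Z_0 + jZ_L·tanβl) = 102 − j64.3 Ω
Γ_s = (Z_in − Z_s)/(Z_in + Z_s) = (52 − j64.3)/(152 − j64.3), |Γ_s| = 0.501
VSWR = (1 + |Γ_s|)/(1 − |Γ_s|)

VSWR ≈ 3.01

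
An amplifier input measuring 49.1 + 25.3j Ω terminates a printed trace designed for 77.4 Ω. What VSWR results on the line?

VSWR ≈ 1.83

Γ = (Z_L − Z_0)/(Z_L + Z_0) = (-28.3 + j25.3)/(126.5 + j25.3)
|Γ| = 38/129 = 0.294
VSWR = (1 + |Γ|)/(1 − |Γ|) = 1.29/0.706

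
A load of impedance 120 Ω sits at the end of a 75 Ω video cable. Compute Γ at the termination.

Γ = 0.231

Γ = (Z_L − Z_0)/(Z_L + Z_0) = (120 − 75)/(120 + 75) = 45/195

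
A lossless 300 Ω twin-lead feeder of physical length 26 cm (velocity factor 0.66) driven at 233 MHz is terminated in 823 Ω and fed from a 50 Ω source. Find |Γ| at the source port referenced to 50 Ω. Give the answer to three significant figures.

λ = v/f = 0.66·c / 233 MHz = 0.85 m
βl = 2π·l/λ = 2π × 0.306 = 110°
tan(βl) = -2.73
Z_in = Z_0·(Z_L + jZ_0·tanβl)/(Z_0 + jZ_L·tanβl) = 122 + j93.8 Ω
Γ_s = (Z_in − Z_s)/(Z_in + Z_s) = (71.9 + j93.8)/(172 + j93.8), |Γ_s| = 0.603

|Γ| ≈ 0.603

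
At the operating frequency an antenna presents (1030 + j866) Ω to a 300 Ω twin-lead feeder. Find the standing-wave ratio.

Γ = (Z_L − Z_0)/(Z_L + Z_0) = (730 + j866)/(1330 + j866)
|Γ| = 1130/1590 = 0.714
VSWR = (1 + |Γ|)/(1 − |Γ|) = 1.71/0.286

VSWR ≈ 5.98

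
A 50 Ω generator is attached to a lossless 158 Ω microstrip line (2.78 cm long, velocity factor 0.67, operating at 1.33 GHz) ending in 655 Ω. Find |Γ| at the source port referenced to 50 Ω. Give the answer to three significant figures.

|Γ| ≈ 0.565

λ = v/f = 0.67·c / 1.33 GHz = 0.151 m
βl = 2π·l/λ = 2π × 0.184 = 66.2°
tan(βl) = 2.27
Z_in = Z_0·(Z_L + jZ_0·tanβl)/(Z_0 + jZ_L·tanβl) = 45 − j64.8 Ω
Γ_s = (Z_in − Z_s)/(Z_in + Z_s) = (-5 − j64.8)/(95 − j64.8), |Γ_s| = 0.565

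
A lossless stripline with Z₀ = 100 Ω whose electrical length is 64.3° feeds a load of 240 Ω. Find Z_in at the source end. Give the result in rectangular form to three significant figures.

Z_in ≈ 49.3 − j38.2 Ω

tan(βl) = tan(64.3°) = 2.08
Z_in = Z_0·(Z_L + jZ_0·tanβl)/(Z_0 + jZ_L·tanβl)
     = 100·(240 + j208)/(100 + j499)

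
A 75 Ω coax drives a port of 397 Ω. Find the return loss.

Γ = (397 − 75)/(397 + 75) = 0.682
RL = −20·log₁₀|Γ| = −20·log₁₀(0.682)

RL ≈ 3.32 dB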